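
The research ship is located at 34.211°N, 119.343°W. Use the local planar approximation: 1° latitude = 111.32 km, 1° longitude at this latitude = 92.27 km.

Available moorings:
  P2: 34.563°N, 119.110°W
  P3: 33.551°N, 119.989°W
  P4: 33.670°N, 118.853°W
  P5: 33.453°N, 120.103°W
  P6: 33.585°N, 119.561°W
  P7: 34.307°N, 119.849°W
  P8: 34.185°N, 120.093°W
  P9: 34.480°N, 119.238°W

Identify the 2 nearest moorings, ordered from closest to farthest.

P9, P2

Distances from 34.211°N, 119.343°W:
P2: 44.695 km
P3: 94.609 km
P4: 75.307 km
P5: 109.716 km
P6: 72.531 km
P7: 47.896 km
P8: 69.263 km
P9: 31.473 km
Sorted: P9 (31.473 km) < P2 (44.695 km) < P7 (47.896 km) < P8 (69.263 km) < …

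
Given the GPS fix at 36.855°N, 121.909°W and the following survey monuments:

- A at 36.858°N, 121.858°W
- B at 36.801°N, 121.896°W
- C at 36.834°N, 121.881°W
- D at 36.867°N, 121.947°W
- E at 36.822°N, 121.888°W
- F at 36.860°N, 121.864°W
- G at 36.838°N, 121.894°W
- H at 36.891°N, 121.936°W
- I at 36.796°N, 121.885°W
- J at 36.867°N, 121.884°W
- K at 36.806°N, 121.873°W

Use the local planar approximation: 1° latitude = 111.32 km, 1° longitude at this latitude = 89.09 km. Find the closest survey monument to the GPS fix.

G

Distances from 36.855°N, 121.909°W:
A: √((0.003·111.32)² + (0.051·89.09)²) = √(0.11153 + 20.64421) = 4.556 km
B: √((-0.054·111.32)² + (0.013·89.09)²) = √(36.13549 + 1.34136) = 6.122 km
C: √((-0.021·111.32)² + (0.028·89.09)²) = √(5.46493 + 6.22263) = 3.419 km
D: √((0.012·111.32)² + (-0.038·89.09)²) = √(1.78447 + 11.46107) = 3.639 km
E: √((-0.033·111.32)² + (0.021·89.09)²) = √(13.49504 + 3.50023) = 4.123 km
F: √((0.005·111.32)² + (0.045·89.09)²) = √(0.30980 + 16.07248) = 4.048 km
G: √((-0.017·111.32)² + (0.015·89.09)²) = √(3.58133 + 1.78583) = 2.317 km
H: √((0.036·111.32)² + (-0.027·89.09)²) = √(16.06022 + 5.78609) = 4.674 km
I: √((-0.059·111.32)² + (0.024·89.09)²) = √(43.13705 + 4.57173) = 6.907 km
J: √((0.012·111.32)² + (0.025·89.09)²) = √(1.78447 + 4.96064) = 2.597 km
K: √((-0.049·111.32)² + (0.036·89.09)²) = √(29.75353 + 10.28639) = 6.328 km
Minimum: G at 2.317 km.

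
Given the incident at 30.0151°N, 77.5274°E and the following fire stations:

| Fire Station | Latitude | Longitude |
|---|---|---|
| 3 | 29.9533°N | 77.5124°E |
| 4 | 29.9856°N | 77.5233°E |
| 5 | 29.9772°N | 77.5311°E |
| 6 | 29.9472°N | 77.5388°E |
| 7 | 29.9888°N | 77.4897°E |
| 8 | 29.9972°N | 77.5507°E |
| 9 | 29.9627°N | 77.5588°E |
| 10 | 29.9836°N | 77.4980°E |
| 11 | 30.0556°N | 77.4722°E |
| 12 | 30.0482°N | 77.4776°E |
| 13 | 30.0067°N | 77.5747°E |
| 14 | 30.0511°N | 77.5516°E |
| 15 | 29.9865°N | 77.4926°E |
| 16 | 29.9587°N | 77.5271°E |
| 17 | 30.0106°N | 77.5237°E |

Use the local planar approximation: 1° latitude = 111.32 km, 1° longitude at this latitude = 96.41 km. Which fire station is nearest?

17

Distances from 30.0151°N, 77.5274°E:
3: √((-0.0618·111.32)² + (-0.0150·96.41)²) = √(47.328566 + 2.091350) = 7.0299 km
4: √((-0.0295·111.32)² + (-0.0041·96.41)²) = √(10.784262 + 0.156247) = 3.3076 km
5: √((-0.0379·111.32)² + (0.0037·96.41)²) = √(17.800197 + 0.127247) = 4.2341 km
6: √((-0.0679·111.32)² + (0.0114·96.41)²) = √(57.132857 + 1.207964) = 7.6381 km
7: √((-0.0263·111.32)² + (-0.0377·96.41)²) = √(8.571521 + 13.210732) = 4.6671 km
8: √((-0.0179·111.32)² + (0.0233·96.41)²) = √(3.970566 + 5.046102) = 3.0028 km
9: √((-0.0524·111.32)² + (0.0314·96.41)²) = √(34.025849 + 9.164388) = 6.5719 km
10: √((-0.0315·111.32)² + (-0.0294·96.41)²) = √(12.296103 + 8.034129) = 4.5089 km
11: √((0.0405·111.32)² + (-0.0552·96.41)²) = √(20.326212 + 28.321896) = 6.9748 km
12: √((0.0331·111.32)² + (-0.0498·96.41)²) = √(13.576955 + 23.051694) = 6.0522 km
13: √((-0.0084·111.32)² + (0.0473·96.41)²) = √(0.874390 + 20.795360) = 4.6551 km
14: √((0.0360·111.32)² + (0.0242·96.41)²) = √(16.060217 + 5.443458) = 4.6372 km
15: √((-0.0286·111.32)² + (-0.0348·96.41)²) = √(10.136277 + 11.256481) = 4.6252 km
16: √((-0.0564·111.32)² + (-0.0003·96.41)²) = √(39.418909 + 0.000837) = 6.2785 km
17: √((-0.0045·111.32)² + (-0.0037·96.41)²) = √(0.250941 + 0.127247) = 0.6150 km
Minimum: 17 at 0.6150 km.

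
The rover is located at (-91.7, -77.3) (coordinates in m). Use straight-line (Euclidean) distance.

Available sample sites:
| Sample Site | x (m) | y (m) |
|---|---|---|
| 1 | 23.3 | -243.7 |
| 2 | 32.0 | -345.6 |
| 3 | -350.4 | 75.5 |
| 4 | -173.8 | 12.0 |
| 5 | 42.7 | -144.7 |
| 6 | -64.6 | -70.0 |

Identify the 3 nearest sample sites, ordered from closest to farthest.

Distances from (-91.7, -77.3):
1: √((115.0)² + (-166.4)²) = √(13225.000 + 27688.960) = 202.3 m
2: √((123.7)² + (-268.3)²) = √(15301.690 + 71984.890) = 295.4 m
3: √((-258.7)² + (152.8)²) = √(66925.690 + 23347.840) = 300.5 m
4: √((-82.1)² + (89.3)²) = √(6740.410 + 7974.490) = 121.3 m
5: √((134.4)² + (-67.4)²) = √(18063.360 + 4542.760) = 150.4 m
6: √((27.1)² + (7.3)²) = √(734.410 + 53.290) = 28.1 m
Sorted: 6 (28.1 m) < 4 (121.3 m) < 5 (150.4 m) < 1 (202.3 m) < 2 (295.4 m) < …

6, 4, 5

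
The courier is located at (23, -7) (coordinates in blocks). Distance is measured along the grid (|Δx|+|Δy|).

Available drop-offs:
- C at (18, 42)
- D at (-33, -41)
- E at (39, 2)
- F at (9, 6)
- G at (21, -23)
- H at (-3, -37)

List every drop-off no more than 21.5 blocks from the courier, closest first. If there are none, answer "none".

G

Distances from (23, -7):
C: |-5| + |49| = 5 + 49 = 54 blocks
D: |-56| + |-34| = 56 + 34 = 90 blocks
E: |16| + |9| = 16 + 9 = 25 blocks
F: |-14| + |13| = 14 + 13 = 27 blocks
G: |-2| + |-16| = 2 + 16 = 18 blocks
H: |-26| + |-30| = 26 + 30 = 56 blocks
Threshold 21.5 blocks: G (18 blocks) is within range.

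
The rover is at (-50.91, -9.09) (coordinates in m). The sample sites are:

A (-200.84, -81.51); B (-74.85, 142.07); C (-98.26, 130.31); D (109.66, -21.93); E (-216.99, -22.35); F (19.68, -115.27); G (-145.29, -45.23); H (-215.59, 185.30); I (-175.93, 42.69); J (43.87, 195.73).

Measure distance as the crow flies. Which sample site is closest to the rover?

G

Distances from (-50.91, -9.09):
A: √((-149.93)² + (-72.42)²) = √(22479.0049 + 5244.6564) = 166.50 m
B: √((-23.94)² + (151.16)²) = √(573.1236 + 22849.3456) = 153.04 m
C: √((-47.35)² + (139.40)²) = √(2242.0225 + 19432.3600) = 147.22 m
D: √((160.57)² + (-12.84)²) = √(25782.7249 + 164.8656) = 161.08 m
E: √((-166.08)² + (-13.26)²) = √(27582.5664 + 175.8276) = 166.61 m
F: √((70.59)² + (-106.18)²) = √(4982.9481 + 11274.1924) = 127.50 m
G: √((-94.38)² + (-36.14)²) = √(8907.5844 + 1306.0996) = 101.06 m
H: √((-164.68)² + (194.39)²) = √(27119.5024 + 37787.4721) = 254.77 m
I: √((-125.02)² + (51.78)²) = √(15630.0004 + 2681.1684) = 135.32 m
J: √((94.78)² + (204.82)²) = √(8983.2484 + 41951.2324) = 225.69 m
Minimum: G at 101.06 m.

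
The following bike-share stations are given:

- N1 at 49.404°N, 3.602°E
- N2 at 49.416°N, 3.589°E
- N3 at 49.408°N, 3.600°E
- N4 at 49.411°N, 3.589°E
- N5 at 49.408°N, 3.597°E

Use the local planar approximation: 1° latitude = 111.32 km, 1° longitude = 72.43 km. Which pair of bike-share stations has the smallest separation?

N3 and N5

Pairwise distances:
N1–N2: 1.634 km
N1–N3: 0.468 km
N1–N4: 1.222 km
N1–N5: 0.574 km
N2–N3: 1.195 km
N2–N4: 0.557 km
N2–N5: 1.062 km
N3–N4: 0.864 km
N3–N5: 0.217 km
N4–N5: 0.669 km
Closest pair: N3–N5 at 0.217 km.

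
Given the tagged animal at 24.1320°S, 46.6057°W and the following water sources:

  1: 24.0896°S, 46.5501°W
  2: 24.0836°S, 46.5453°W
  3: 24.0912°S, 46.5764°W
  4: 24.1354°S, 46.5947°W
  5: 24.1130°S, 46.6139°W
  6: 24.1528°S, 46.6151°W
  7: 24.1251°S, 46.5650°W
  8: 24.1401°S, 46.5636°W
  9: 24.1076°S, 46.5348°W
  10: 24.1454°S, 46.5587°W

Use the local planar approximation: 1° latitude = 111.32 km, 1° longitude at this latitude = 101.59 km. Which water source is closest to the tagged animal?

4

Distances from 24.1320°S, 46.6057°W:
1: √((0.0424·111.32)² + (0.0556·101.59)²) = √(22.278098 + 31.904468) = 7.3609 km
2: √((0.0484·111.32)² + (0.0604·101.59)²) = √(29.029337 + 37.650938) = 8.1658 km
3: √((0.0408·111.32)² + (0.0293·101.59)²) = √(20.628456 + 8.860070) = 5.4303 km
4: √((-0.0034·111.32)² + (0.0110·101.59)²) = √(0.143253 + 1.248784) = 1.1798 km
5: √((0.0190·111.32)² + (-0.0082·101.59)²) = √(4.473563 + 0.693952) = 2.2732 km
6: √((-0.0208·111.32)² + (-0.0094·101.59)²) = √(5.361336 + 0.911922) = 2.5046 km
7: √((0.0069·111.32)² + (0.0407·101.59)²) = √(0.589990 + 17.095852) = 4.2055 km
8: √((-0.0081·111.32)² + (0.0421·101.59)²) = √(0.813048 + 18.292207) = 4.3710 km
9: √((0.0244·111.32)² + (0.0709·101.59)²) = √(7.377786 + 51.879334) = 7.6979 km
10: √((-0.0134·111.32)² + (0.0470·101.59)²) = √(2.225133 + 22.798047) = 5.0023 km
Minimum: 4 at 1.1798 km.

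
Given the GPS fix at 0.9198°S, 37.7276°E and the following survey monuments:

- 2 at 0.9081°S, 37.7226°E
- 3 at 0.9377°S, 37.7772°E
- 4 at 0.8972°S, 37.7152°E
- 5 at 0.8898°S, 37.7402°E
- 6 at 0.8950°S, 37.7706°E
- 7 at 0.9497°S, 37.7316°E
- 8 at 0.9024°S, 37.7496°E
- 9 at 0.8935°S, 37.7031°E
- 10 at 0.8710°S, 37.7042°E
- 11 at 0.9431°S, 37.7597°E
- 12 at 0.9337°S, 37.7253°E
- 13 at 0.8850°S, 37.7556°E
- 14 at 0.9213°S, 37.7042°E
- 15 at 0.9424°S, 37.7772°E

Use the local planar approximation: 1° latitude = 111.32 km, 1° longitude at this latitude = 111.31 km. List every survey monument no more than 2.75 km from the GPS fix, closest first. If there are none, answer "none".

2, 12, 14

Distances from 0.9198°S, 37.7276°E:
2: √((0.0117·111.32)² + (-0.0050·111.31)²) = √(1.696360 + 0.309748) = 1.4164 km
3: √((-0.0179·111.32)² + (0.0496·111.31)²) = √(3.970566 + 30.481176) = 5.8696 km
4: √((0.0226·111.32)² + (-0.0124·111.31)²) = √(6.329411 + 1.905073) = 2.8696 km
5: √((0.0300·111.32)² + (0.0126·111.31)²) = √(11.152928 + 1.967023) = 3.6221 km
6: √((0.0248·111.32)² + (0.0430·111.31)²) = √(7.621663 + 22.908955) = 5.5255 km
7: √((-0.0299·111.32)² + (0.0040·111.31)²) = √(11.078699 + 0.198239) = 3.3581 km
8: √((0.0174·111.32)² + (0.0220·111.31)²) = √(3.751845 + 5.996719) = 3.1223 km
9: √((0.0263·111.32)² + (-0.0245·111.31)²) = √(8.571521 + 7.437047) = 4.0011 km
10: √((0.0488·111.32)² + (-0.0234·111.31)²) = √(29.511144 + 6.784222) = 6.0246 km
11: √((-0.0233·111.32)² + (0.0321·111.31)²) = √(6.727570 + 12.766693) = 4.4152 km
12: √((-0.0139·111.32)² + (-0.0023·111.31)²) = √(2.394286 + 0.065543) = 1.5684 km
13: √((0.0348·111.32)² + (0.0280·111.31)²) = √(15.007380 + 9.713694) = 4.9720 km
14: √((-0.0015·111.32)² + (-0.0234·111.31)²) = √(0.027882 + 6.784222) = 2.6100 km
15: √((-0.0226·111.32)² + (0.0496·111.31)²) = √(6.329411 + 30.481176) = 6.0672 km
Threshold 2.75 km: 2 (1.4164 km), 12 (1.5684 km), 14 (2.6100 km) are within range.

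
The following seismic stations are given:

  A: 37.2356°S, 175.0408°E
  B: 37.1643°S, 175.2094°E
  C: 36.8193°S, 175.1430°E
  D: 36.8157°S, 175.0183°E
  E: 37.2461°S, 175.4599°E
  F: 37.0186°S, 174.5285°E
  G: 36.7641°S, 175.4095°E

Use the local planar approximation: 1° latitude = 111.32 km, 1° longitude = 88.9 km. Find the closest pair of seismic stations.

Pairwise distances:
A–B: 16.9604 km
A–C: 47.2247 km
A–D: 46.7860 km
A–E: 37.2763 km
A–F: 51.5533 km
A–G: 61.8812 km
B–C: 38.8564 km
B–D: 42.3620 km
B–E: 24.0592 km
B–F: 62.6673 km
B–G: 47.9705 km
C–D: 11.0931 km
C–E: 55.2360 km
C–F: 58.9623 km
C–G: 24.4758 km
D–E: 61.9418 km
D–F: 49.0528 km
D–G: 35.2489 km
E–F: 86.5878 km
E–G: 53.8430 km
F–G: 83.2875 km
Closest pair: C–D at 11.0931 km.

C and D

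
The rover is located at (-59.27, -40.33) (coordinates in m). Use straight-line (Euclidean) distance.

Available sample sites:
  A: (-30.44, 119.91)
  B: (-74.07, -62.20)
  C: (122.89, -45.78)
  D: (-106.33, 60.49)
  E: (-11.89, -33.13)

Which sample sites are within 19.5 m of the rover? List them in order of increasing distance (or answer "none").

none

Distances from (-59.27, -40.33):
A: √((28.83)² + (160.24)²) = √(831.1689 + 25676.8576) = 162.81 m
B: √((-14.80)² + (-21.87)²) = √(219.0400 + 478.2969) = 26.41 m
C: √((182.16)² + (-5.45)²) = √(33182.2656 + 29.7025) = 182.24 m
D: √((-47.06)² + (100.82)²) = √(2214.6436 + 10164.6724) = 111.26 m
E: √((47.38)² + (7.20)²) = √(2244.8644 + 51.8400) = 47.92 m
Threshold 19.5 m: none within range.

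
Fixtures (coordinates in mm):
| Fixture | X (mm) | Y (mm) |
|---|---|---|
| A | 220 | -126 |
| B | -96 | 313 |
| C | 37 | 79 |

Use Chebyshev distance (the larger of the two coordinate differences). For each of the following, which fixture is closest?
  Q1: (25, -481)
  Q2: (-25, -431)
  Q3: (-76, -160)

Q1→A; Q2→A; Q3→C

Q1 at (25, -481):
  A: 355 mm
  B: 794 mm
  C: 560 mm
  → nearest: A (355 mm)
Q2 at (-25, -431):
  A: 305 mm
  B: 744 mm
  C: 510 mm
  → nearest: A (305 mm)
Q3 at (-76, -160):
  A: 296 mm
  B: 473 mm
  C: 239 mm
  → nearest: C (239 mm)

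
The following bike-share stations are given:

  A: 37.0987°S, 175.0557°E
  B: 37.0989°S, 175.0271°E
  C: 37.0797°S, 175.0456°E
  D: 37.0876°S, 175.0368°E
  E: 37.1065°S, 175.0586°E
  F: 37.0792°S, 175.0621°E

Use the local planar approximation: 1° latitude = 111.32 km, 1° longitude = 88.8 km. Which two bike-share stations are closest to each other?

Pairwise distances:
A–E: √((-0.0078·111.32)² + (0.0029·88.8)²) = √(0.753938 + 0.066317) = 0.9057 km
C–D: √((-0.0079·111.32)² + (-0.0088·88.8)²) = √(0.773394 + 0.610648) = 1.1765 km
C–F: √((0.0005·111.32)² + (0.0165·88.8)²) = √(0.003098 + 2.146811) = 1.4663 km
B–D: √((0.0113·111.32)² + (0.0097·88.8)²) = √(1.582353 + 0.741941) = 1.5246 km
A–D: √((0.0111·111.32)² + (-0.0189·88.8)²) = √(1.526836 + 2.816758) = 2.0841 km
A–F: √((0.0195·111.32)² + (0.0064·88.8)²) = √(4.712112 + 0.322988) = 2.2439 km
A–C: √((0.0190·111.32)² + (-0.0101·88.8)²) = √(4.473563 + 0.804394) = 2.2974 km
D–F: √((0.0084·111.32)² + (0.0253·88.8)²) = √(0.874390 + 5.047391) = 2.4335 km
A–B: √((-0.0002·111.32)² + (-0.0286·88.8)²) = √(0.000496 + 6.449975) = 2.5398 km
B–C: √((0.0192·111.32)² + (0.0185·88.8)²) = √(4.568239 + 2.698792) = 2.6957 km
D–E: √((-0.0189·111.32)² + (0.0218·88.8)²) = √(4.426597 + 3.747477) = 2.8590 km
B–E: √((-0.0076·111.32)² + (0.0315·88.8)²) = √(0.715770 + 7.824328) = 2.9223 km
E–F: √((0.0273·111.32)² + (0.0035·88.8)²) = √(9.235740 + 0.096597) = 3.0549 km
C–E: √((-0.0268·111.32)² + (0.0130·88.8)²) = √(8.900532 + 1.332639) = 3.1989 km
B–F: √((0.0197·111.32)² + (0.0350·88.8)²) = √(4.809267 + 9.659664) = 3.8038 km
Closest pair: A–E at 0.9057 km.

A and E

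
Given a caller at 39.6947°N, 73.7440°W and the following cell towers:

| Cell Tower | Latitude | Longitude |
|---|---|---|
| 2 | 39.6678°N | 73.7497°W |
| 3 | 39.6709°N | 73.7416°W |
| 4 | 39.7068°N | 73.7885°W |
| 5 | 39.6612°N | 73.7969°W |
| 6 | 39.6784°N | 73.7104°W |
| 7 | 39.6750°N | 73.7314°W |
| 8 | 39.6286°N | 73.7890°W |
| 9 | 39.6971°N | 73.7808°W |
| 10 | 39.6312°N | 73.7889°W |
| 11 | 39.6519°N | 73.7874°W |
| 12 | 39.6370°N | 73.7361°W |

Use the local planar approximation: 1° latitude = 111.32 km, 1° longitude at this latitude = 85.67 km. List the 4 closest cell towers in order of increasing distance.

Distances from 39.6947°N, 73.7440°W:
2: √((-0.0269·111.32)² + (-0.0057·85.67)²) = √(8.967078 + 0.238455) = 3.0341 km
3: √((-0.0238·111.32)² + (0.0024·85.67)²) = √(7.019405 + 0.042275) = 2.6574 km
4: √((0.0121·111.32)² + (-0.0445·85.67)²) = √(1.814334 + 14.533746) = 4.0433 km
5: √((-0.0335·111.32)² + (-0.0529·85.67)²) = √(13.907082 + 20.538507) = 5.8690 km
6: √((-0.0163·111.32)² + (0.0336·85.67)²) = √(3.292468 + 8.285831) = 3.4027 km
7: √((-0.0197·111.32)² + (0.0126·85.67)²) = √(4.809267 + 1.165195) = 2.4443 km
8: √((-0.0661·111.32)² + (-0.0450·85.67)²) = √(54.143872 + 14.862182) = 8.3070 km
9: √((0.0024·111.32)² + (-0.0368·85.67)²) = √(0.071379 + 9.939240) = 3.1640 km
10: √((-0.0635·111.32)² + (-0.0449·85.67)²) = √(49.968216 + 14.796201) = 8.0476 km
11: √((-0.0428·111.32)² + (-0.0434·85.67)²) = √(22.700422 + 13.824104) = 6.0436 km
12: √((-0.0577·111.32)² + (0.0079·85.67)²) = √(41.257036 + 0.458049) = 6.4587 km
Sorted: 7 (2.4443 km) < 3 (2.6574 km) < 2 (3.0341 km) < 9 (3.1640 km) < 6 (3.4027 km) < 4 (4.0433 km) < …

7, 3, 2, 9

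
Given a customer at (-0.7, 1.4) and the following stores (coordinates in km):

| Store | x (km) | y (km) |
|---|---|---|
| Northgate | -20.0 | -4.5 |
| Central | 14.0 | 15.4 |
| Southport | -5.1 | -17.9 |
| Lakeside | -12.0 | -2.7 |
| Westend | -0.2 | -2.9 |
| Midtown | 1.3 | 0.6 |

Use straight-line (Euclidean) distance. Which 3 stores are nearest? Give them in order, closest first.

Distances from (-0.7, 1.4):
Northgate: √((-19.3)² + (-5.9)²) = √(372.490 + 34.810) = 20.2 km
Central: √((14.7)² + (14.0)²) = √(216.090 + 196.000) = 20.3 km
Southport: √((-4.4)² + (-19.3)²) = √(19.360 + 372.490) = 19.8 km
Lakeside: √((-11.3)² + (-4.1)²) = √(127.690 + 16.810) = 12.0 km
Westend: √((0.5)² + (-4.3)²) = √(0.250 + 18.490) = 4.3 km
Midtown: √((2.0)² + (-0.8)²) = √(4.000 + 0.640) = 2.2 km
Sorted: Midtown (2.2 km) < Westend (4.3 km) < Lakeside (12.0 km) < Southport (19.8 km) < Northgate (20.2 km) < …

Midtown, Westend, Lakeside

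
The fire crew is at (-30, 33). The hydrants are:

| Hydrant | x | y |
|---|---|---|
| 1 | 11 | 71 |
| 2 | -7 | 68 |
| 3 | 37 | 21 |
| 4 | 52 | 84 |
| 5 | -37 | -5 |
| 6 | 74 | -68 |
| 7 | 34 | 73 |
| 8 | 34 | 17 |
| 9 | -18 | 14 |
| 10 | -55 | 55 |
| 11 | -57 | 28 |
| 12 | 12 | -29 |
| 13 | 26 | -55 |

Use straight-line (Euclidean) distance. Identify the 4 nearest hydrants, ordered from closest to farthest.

9, 11, 10, 5

Distances from (-30, 33):
1: √((41)² + (38)²) = √(1681.000 + 1444.000) = 55.9
2: √((23)² + (35)²) = √(529.000 + 1225.000) = 41.9
3: √((67)² + (-12)²) = √(4489.000 + 144.000) = 68.1
4: √((82)² + (51)²) = √(6724.000 + 2601.000) = 96.6
5: √((-7)² + (-38)²) = √(49.000 + 1444.000) = 38.6
6: √((104)² + (-101)²) = √(10816.000 + 10201.000) = 145.0
7: √((64)² + (40)²) = √(4096.000 + 1600.000) = 75.5
8: √((64)² + (-16)²) = √(4096.000 + 256.000) = 66.0
9: √((12)² + (-19)²) = √(144.000 + 361.000) = 22.5
10: √((-25)² + (22)²) = √(625.000 + 484.000) = 33.3
11: √((-27)² + (-5)²) = √(729.000 + 25.000) = 27.5
12: √((42)² + (-62)²) = √(1764.000 + 3844.000) = 74.9
13: √((56)² + (-88)²) = √(3136.000 + 7744.000) = 104.3
Sorted: 9 (22.5) < 11 (27.5) < 10 (33.3) < 5 (38.6) < 2 (41.9) < 1 (55.9) < …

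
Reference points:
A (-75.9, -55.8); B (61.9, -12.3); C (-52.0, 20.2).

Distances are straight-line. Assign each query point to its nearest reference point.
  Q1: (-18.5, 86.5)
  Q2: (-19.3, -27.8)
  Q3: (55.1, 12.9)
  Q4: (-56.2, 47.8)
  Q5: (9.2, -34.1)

Q1→C; Q2→C; Q3→B; Q4→C; Q5→B

Q1 at (-18.5, 86.5):
  A: √((-57.4)² + (-142.3)²) = √(3294.760 + 20249.290) = 153.4
  B: √((80.4)² + (-98.8)²) = √(6464.160 + 9761.440) = 127.4
  C: √((-33.5)² + (-66.3)²) = √(1122.250 + 4395.690) = 74.3
  → nearest: C (74.3)
Q2 at (-19.3, -27.8):
  A: √((-56.6)² + (-28.0)²) = √(3203.560 + 784.000) = 63.1
  B: √((81.2)² + (15.5)²) = √(6593.440 + 240.250) = 82.7
  C: √((-32.7)² + (48.0)²) = √(1069.290 + 2304.000) = 58.1
  → nearest: C (58.1)
Q3 at (55.1, 12.9):
  A: √((-131.0)² + (-68.7)²) = √(17161.000 + 4719.690) = 147.9
  B: √((6.8)² + (-25.2)²) = √(46.240 + 635.040) = 26.1
  C: √((-107.1)² + (7.3)²) = √(11470.410 + 53.290) = 107.3
  → nearest: B (26.1)
Q4 at (-56.2, 47.8):
  A: √((-19.7)² + (-103.6)²) = √(388.090 + 10732.960) = 105.5
  B: √((118.1)² + (-60.1)²) = √(13947.610 + 3612.010) = 132.5
  C: √((4.2)² + (-27.6)²) = √(17.640 + 761.760) = 27.9
  → nearest: C (27.9)
Q5 at (9.2, -34.1):
  A: √((-85.1)² + (-21.7)²) = √(7242.010 + 470.890) = 87.8
  B: √((52.7)² + (21.8)²) = √(2777.290 + 475.240) = 57.0
  C: √((-61.2)² + (54.3)²) = √(3745.440 + 2948.490) = 81.8
  → nearest: B (57.0)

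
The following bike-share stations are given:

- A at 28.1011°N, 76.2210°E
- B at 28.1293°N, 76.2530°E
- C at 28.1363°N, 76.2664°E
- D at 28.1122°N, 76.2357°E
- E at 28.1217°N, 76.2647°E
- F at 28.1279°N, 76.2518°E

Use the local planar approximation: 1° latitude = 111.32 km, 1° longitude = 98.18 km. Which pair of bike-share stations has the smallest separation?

Pairwise distances:
A–B: √((0.0282·111.32)² + (0.0320·98.18)²) = √(9.854727 + 9.870656) = 4.4413 km
A–C: √((0.0352·111.32)² + (0.0454·98.18)²) = √(15.354360 + 19.868165) = 5.9349 km
A–D: √((0.0111·111.32)² + (0.0147·98.18)²) = √(1.526836 + 2.082959) = 1.8999 km
A–E: √((0.0206·111.32)² + (0.0437·98.18)²) = √(5.258730 + 18.408098) = 4.8649 km
A–F: √((0.0268·111.32)² + (0.0308·98.18)²) = √(8.900532 + 9.144237) = 4.2479 km
B–C: √((0.0070·111.32)² + (0.0134·98.18)²) = √(0.607215 + 1.730835) = 1.5291 km
B–D: √((-0.0171·111.32)² + (-0.0173·98.18)²) = √(3.623586 + 2.884950) = 2.5512 km
B–E: √((-0.0076·111.32)² + (0.0117·98.18)²) = √(0.715770 + 1.319525) = 1.4266 km
B–F: √((-0.0014·111.32)² + (-0.0012·98.18)²) = √(0.024289 + 0.013881) = 0.1954 km
C–D: √((-0.0241·111.32)² + (-0.0307·98.18)²) = √(7.197480 + 9.084956) = 4.0352 km
C–E: √((-0.0146·111.32)² + (-0.0017·98.18)²) = √(2.641509 + 0.027858) = 1.6338 km
C–F: √((-0.0084·111.32)² + (-0.0146·98.18)²) = √(0.874390 + 2.054716) = 1.7115 km
D–E: √((0.0095·111.32)² + (0.0290·98.18)²) = √(1.118391 + 8.106662) = 3.0373 km
D–F: √((0.0157·111.32)² + (0.0161·98.18)²) = √(3.054539 + 2.498606) = 2.3565 km
E–F: √((0.0062·111.32)² + (-0.0129·98.18)²) = √(0.476354 + 1.604078) = 1.4424 km
Closest pair: B–F at 0.1954 km.

B and F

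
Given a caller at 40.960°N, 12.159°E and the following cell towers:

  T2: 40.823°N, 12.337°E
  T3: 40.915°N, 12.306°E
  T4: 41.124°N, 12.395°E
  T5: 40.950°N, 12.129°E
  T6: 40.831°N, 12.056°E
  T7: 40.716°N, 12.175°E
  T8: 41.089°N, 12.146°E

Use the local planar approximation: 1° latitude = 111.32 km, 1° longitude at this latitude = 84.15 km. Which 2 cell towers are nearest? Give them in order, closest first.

Distances from 40.960°N, 12.159°E:
T2: 21.376 km
T3: 13.346 km
T4: 26.976 km
T5: 2.759 km
T6: 16.773 km
T7: 27.195 km
T8: 14.402 km
Sorted: T5 (2.759 km) < T3 (13.346 km) < T8 (14.402 km) < T6 (16.773 km) < …

T5, T3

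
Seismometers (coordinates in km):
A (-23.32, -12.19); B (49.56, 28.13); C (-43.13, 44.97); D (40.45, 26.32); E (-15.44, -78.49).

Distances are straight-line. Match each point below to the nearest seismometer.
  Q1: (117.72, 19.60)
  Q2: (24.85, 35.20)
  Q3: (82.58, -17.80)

Q1→B; Q2→D; Q3→B

Q1 at (117.72, 19.60):
  A: 144.58 km
  B: 68.69 km
  C: 162.84 km
  D: 77.56 km
  E: 165.39 km
  → nearest: B (68.69 km)
Q2 at (24.85, 35.20):
  A: 67.57 km
  B: 25.70 km
  C: 68.68 km
  D: 17.95 km
  E: 120.62 km
  → nearest: D (17.95 km)
Q3 at (82.58, -17.80):
  A: 106.05 km
  B: 56.57 km
  C: 140.51 km
  D: 61.00 km
  E: 115.29 km
  → nearest: B (56.57 km)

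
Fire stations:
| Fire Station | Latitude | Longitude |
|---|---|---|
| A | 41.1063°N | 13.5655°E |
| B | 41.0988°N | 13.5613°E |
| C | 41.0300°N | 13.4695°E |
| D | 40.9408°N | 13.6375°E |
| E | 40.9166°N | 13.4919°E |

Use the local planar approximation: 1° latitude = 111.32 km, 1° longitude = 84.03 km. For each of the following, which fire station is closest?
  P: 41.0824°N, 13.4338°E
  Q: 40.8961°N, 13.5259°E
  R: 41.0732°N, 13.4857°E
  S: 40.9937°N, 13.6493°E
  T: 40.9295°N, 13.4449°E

P at 41.0824°N, 13.4338°E:
  A: 11.3821 km
  B: 10.8683 km
  C: 6.5594 km
  D: 23.2693 km
  E: 19.0916 km
  → nearest: C (6.5594 km)
Q at 40.8961°N, 13.5259°E:
  A: 23.6349 km
  B: 22.7598 km
  C: 15.6410 km
  D: 10.6162 km
  E: 3.6566 km
  → nearest: E (3.6566 km)
R at 41.0732°N, 13.4857°E:
  A: 7.6513 km
  B: 6.9626 km
  C: 4.9980 km
  D: 19.4921 km
  E: 17.4405 km
  → nearest: C (4.9980 km)
S at 40.9937°N, 13.6493°E:
  A: 14.3772 km
  B: 13.8407 km
  C: 15.6396 km
  D: 5.9717 km
  E: 15.7670 km
  → nearest: D (5.9717 km)
T at 40.9295°N, 13.4449°E:
  A: 22.1372 km
  B: 21.2335 km
  C: 11.3770 km
  D: 16.2330 km
  E: 4.2024 km
  → nearest: E (4.2024 km)

P→C; Q→E; R→C; S→D; T→E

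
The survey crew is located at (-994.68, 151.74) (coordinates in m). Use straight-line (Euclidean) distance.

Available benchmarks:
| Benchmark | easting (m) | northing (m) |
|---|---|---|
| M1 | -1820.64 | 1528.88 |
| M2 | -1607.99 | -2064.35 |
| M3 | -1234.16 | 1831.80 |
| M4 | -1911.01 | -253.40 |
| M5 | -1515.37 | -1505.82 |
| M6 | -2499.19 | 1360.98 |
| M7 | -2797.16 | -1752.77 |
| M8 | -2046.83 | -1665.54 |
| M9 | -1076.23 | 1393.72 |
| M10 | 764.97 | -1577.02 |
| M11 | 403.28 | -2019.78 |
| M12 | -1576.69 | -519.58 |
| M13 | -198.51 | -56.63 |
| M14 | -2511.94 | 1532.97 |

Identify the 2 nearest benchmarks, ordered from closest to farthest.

Distances from (-994.68, 151.74):
M1: 1605.84 m
M2: 2299.39 m
M3: 1697.04 m
M4: 1001.90 m
M5: 1737.42 m
M6: 1930.24 m
M7: 2622.23 m
M8: 2099.89 m
M9: 1244.65 m
M10: 2466.78 m
M11: 2582.59 m
M12: 888.49 m
M13: 822.99 m
M14: 2051.80 m
Sorted: M13 (822.99 m) < M12 (888.49 m) < M4 (1001.90 m) < M9 (1244.65 m) < …

M13, M12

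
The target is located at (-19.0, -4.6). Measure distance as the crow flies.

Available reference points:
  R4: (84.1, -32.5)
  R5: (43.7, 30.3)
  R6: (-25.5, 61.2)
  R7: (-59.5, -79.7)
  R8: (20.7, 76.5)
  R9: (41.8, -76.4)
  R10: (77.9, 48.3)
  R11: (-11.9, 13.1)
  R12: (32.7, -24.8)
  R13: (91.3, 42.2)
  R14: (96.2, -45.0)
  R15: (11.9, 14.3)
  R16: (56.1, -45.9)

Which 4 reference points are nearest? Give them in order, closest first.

R11, R15, R12, R6

Distances from (-19.0, -4.6):
R4: √((103.1)² + (-27.9)²) = √(10629.610 + 778.410) = 106.8
R5: √((62.7)² + (34.9)²) = √(3931.290 + 1218.010) = 71.8
R6: √((-6.5)² + (65.8)²) = √(42.250 + 4329.640) = 66.1
R7: √((-40.5)² + (-75.1)²) = √(1640.250 + 5640.010) = 85.3
R8: √((39.7)² + (81.1)²) = √(1576.090 + 6577.210) = 90.3
R9: √((60.8)² + (-71.8)²) = √(3696.640 + 5155.240) = 94.1
R10: √((96.9)² + (52.9)²) = √(9389.610 + 2798.410) = 110.4
R11: √((7.1)² + (17.7)²) = √(50.410 + 313.290) = 19.1
R12: √((51.7)² + (-20.2)²) = √(2672.890 + 408.040) = 55.5
R13: √((110.3)² + (46.8)²) = √(12166.090 + 2190.240) = 119.8
R14: √((115.2)² + (-40.4)²) = √(13271.040 + 1632.160) = 122.1
R15: √((30.9)² + (18.9)²) = √(954.810 + 357.210) = 36.2
R16: √((75.1)² + (-41.3)²) = √(5640.010 + 1705.690) = 85.7
Sorted: R11 (19.1) < R15 (36.2) < R12 (55.5) < R6 (66.1) < R5 (71.8) < R7 (85.3) < …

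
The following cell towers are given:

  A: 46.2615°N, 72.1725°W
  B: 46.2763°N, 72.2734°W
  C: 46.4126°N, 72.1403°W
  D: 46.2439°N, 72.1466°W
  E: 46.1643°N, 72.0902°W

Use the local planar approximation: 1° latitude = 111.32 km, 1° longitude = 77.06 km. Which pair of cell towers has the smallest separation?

A and D

Pairwise distances:
A–D: 2.7968 km
A–B: 7.9480 km
D–E: 9.8695 km
B–D: 10.4156 km
A–E: 12.5419 km
A–C: 17.0025 km
B–C: 18.3144 km
C–D: 18.7860 km
B–E: 18.8347 km
C–E: 27.9091 km
Closest pair: A–D at 2.7968 km.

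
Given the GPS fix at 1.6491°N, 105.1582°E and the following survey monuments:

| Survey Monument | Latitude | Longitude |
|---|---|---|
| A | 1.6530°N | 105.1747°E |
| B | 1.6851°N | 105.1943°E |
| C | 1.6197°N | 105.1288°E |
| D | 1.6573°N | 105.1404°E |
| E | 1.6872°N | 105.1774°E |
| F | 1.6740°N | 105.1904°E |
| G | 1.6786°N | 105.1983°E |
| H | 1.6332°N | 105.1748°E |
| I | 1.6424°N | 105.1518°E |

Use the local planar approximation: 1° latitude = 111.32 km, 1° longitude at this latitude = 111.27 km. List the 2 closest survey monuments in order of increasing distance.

I, A

Distances from 1.6491°N, 105.1582°E:
A: √((0.0039·111.32)² + (0.0165·111.27)²) = √(0.188484 + 3.370731) = 1.8866 km
B: √((0.0360·111.32)² + (0.0361·111.27)²) = √(16.060217 + 16.135060) = 5.6741 km
C: √((-0.0294·111.32)² + (-0.0294·111.27)²) = √(10.711272 + 10.701652) = 4.6274 km
D: √((0.0082·111.32)² + (-0.0178·111.27)²) = √(0.833248 + 3.922800) = 2.1808 km
E: √((0.0381·111.32)² + (0.0192·111.27)²) = √(17.988558 + 4.564137) = 4.7490 km
F: √((0.0249·111.32)² + (0.0322·111.27)²) = √(7.683252 + 12.837129) = 4.5299 km
G: √((0.0295·111.32)² + (0.0401·111.27)²) = √(10.784262 + 19.908793) = 5.5401 km
H: √((-0.0159·111.32)² + (0.0166·111.27)²) = √(3.132858 + 3.411712) = 2.5582 km
I: √((-0.0067·111.32)² + (-0.0064·111.27)²) = √(0.556283 + 0.507126) = 1.0312 km
Sorted: I (1.0312 km) < A (1.8866 km) < D (2.1808 km) < H (2.5582 km) < …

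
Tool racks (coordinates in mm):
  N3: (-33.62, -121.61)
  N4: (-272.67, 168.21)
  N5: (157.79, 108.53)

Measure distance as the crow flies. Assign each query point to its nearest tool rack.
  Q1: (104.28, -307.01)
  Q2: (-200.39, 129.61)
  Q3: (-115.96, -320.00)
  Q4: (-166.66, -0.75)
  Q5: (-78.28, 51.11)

Q1 at (104.28, -307.01):
  N3: 231.06 mm
  N4: 606.57 mm
  N5: 418.97 mm
  → nearest: N3 (231.06 mm)
Q2 at (-200.39, 129.61):
  N3: 301.54 mm
  N4: 81.94 mm
  N5: 358.80 mm
  → nearest: N4 (81.94 mm)
Q3 at (-115.96, -320.00):
  N3: 214.80 mm
  N4: 512.74 mm
  N5: 508.50 mm
  → nearest: N3 (214.80 mm)
Q4 at (-166.66, -0.75):
  N3: 179.74 mm
  N4: 199.46 mm
  N5: 342.36 mm
  → nearest: N3 (179.74 mm)
Q5 at (-78.28, 51.11):
  N3: 178.40 mm
  N4: 226.94 mm
  N5: 242.95 mm
  → nearest: N3 (178.40 mm)

Q1→N3; Q2→N4; Q3→N3; Q4→N3; Q5→N3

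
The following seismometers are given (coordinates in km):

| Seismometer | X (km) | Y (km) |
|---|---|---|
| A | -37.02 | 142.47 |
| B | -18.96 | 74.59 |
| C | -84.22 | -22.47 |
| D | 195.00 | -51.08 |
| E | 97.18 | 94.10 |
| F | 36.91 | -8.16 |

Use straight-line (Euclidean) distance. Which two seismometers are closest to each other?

Pairwise distances:
A–B: √((18.06)² + (-67.88)²) = √(326.1636 + 4607.6944) = 70.24 km
B–F: √((55.87)² + (-82.75)²) = √(3121.4569 + 6847.5625) = 99.84 km
B–C: √((-65.26)² + (-97.06)²) = √(4258.8676 + 9420.6436) = 116.96 km
B–E: √((116.14)² + (19.51)²) = √(13488.4996 + 380.6401) = 117.77 km
E–F: √((-60.27)² + (-102.26)²) = √(3632.4729 + 10457.1076) = 118.70 km
C–F: √((121.13)² + (14.31)²) = √(14672.4769 + 204.7761) = 121.97 km
A–E: √((134.20)² + (-48.37)²) = √(18009.6400 + 2339.6569) = 142.65 km
D–F: √((-158.09)² + (42.92)²) = √(24992.4481 + 1842.1264) = 163.81 km
A–F: √((73.93)² + (-150.63)²) = √(5465.6449 + 22689.3969) = 167.79 km
A–C: √((-47.20)² + (-164.94)²) = √(2227.8400 + 27205.2036) = 171.56 km
D–E: √((-97.82)² + (145.18)²) = √(9568.7524 + 21077.2324) = 175.06 km
C–E: √((181.40)² + (116.57)²) = √(32905.9600 + 13588.5649) = 215.63 km
B–D: √((213.96)² + (-125.67)²) = √(45778.8816 + 15792.9489) = 248.14 km
C–D: √((279.22)² + (-28.61)²) = √(77963.8084 + 818.5321) = 280.68 km
A–D: √((232.02)² + (-193.55)²) = √(53833.2804 + 37461.6025) = 302.15 km
Closest pair: A–B at 70.24 km.

A and B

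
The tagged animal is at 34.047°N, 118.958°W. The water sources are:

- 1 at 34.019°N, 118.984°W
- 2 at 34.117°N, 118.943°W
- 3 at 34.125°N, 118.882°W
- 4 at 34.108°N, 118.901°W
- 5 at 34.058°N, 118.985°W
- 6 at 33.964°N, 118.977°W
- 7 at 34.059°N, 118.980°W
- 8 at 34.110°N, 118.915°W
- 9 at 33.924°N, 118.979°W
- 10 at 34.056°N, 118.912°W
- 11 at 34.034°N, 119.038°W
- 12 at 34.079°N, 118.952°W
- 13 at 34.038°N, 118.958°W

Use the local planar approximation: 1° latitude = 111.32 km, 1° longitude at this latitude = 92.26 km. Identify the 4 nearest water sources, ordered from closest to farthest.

13, 7, 5, 12

Distances from 34.047°N, 118.958°W:
1: 3.933 km
2: 7.914 km
3: 11.161 km
4: 8.589 km
5: 2.776 km
6: 9.404 km
7: 2.430 km
8: 8.057 km
9: 13.829 km
10: 4.361 km
11: 7.521 km
12: 3.605 km
13: 1.002 km
Sorted: 13 (1.002 km) < 7 (2.430 km) < 5 (2.776 km) < 12 (3.605 km) < 1 (3.933 km) < 10 (4.361 km) < …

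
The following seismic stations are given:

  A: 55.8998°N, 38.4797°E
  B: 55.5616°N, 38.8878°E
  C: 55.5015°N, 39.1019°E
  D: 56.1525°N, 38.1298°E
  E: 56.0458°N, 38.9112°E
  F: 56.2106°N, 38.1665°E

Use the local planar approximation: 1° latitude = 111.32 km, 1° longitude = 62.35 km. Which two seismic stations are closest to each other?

D and F

Pairwise distances:
A–B: 45.4407 km
A–C: 58.9145 km
A–D: 35.5988 km
A–E: 31.4321 km
A–F: 39.7289 km
B–C: 14.9318 km
B–D: 80.9969 km
B–E: 53.9209 km
B–F: 85.1009 km
C–D: 94.4745 km
C–E: 61.7471 km
C–F: 98.1455 km
D–E: 50.1473 km
D–F: 6.8605 km
E–F: 49.9249 km
Closest pair: D–F at 6.8605 km.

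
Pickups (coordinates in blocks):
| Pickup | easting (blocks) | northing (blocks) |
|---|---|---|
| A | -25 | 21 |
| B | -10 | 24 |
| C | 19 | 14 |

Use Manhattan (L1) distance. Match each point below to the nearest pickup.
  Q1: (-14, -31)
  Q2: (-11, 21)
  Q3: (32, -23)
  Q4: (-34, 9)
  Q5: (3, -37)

Q1 at (-14, -31):
  A: 63 blocks
  B: 59 blocks
  C: 78 blocks
  → nearest: B (59 blocks)
Q2 at (-11, 21):
  A: 14 blocks
  B: 4 blocks
  C: 37 blocks
  → nearest: B (4 blocks)
Q3 at (32, -23):
  A: 101 blocks
  B: 89 blocks
  C: 50 blocks
  → nearest: C (50 blocks)
Q4 at (-34, 9):
  A: 21 blocks
  B: 39 blocks
  C: 58 blocks
  → nearest: A (21 blocks)
Q5 at (3, -37):
  A: 86 blocks
  B: 74 blocks
  C: 67 blocks
  → nearest: C (67 blocks)

Q1→B; Q2→B; Q3→C; Q4→A; Q5→C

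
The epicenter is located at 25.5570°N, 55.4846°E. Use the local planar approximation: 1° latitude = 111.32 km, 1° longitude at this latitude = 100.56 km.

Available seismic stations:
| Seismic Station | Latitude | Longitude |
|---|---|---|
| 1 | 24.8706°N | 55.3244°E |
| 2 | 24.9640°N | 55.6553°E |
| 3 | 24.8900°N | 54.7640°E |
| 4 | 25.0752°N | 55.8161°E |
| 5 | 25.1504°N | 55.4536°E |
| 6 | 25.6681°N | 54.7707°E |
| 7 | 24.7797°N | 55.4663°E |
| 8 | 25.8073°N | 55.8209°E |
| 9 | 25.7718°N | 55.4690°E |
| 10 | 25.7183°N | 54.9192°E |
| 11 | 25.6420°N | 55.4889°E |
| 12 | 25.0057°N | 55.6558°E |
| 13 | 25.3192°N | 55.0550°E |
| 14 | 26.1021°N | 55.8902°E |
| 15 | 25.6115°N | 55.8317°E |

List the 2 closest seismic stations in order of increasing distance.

11, 9

Distances from 25.5570°N, 55.4846°E:
1: √((-0.6864·111.32)² + (-0.1602·100.56)²) = √(5838.495435 + 259.522821) = 78.0898 km
2: √((-0.5930·111.32)² + (0.1707·100.56)²) = √(4357.684483 + 294.657549) = 68.2081 km
3: √((-0.6670·111.32)² + (-0.7206·100.56)²) = √(5513.127840 + 5250.964050) = 103.7501 km
4: √((-0.4818·111.32)² + (0.3315·100.56)²) = √(2876.603382 + 1111.264894) = 63.1496 km
5: √((-0.4066·111.32)² + (-0.0310·100.56)²) = √(2048.713098 + 9.717933) = 45.3699 km
6: √((0.1111·111.32)² + (-0.7139·100.56)²) = √(152.958816 + 5153.773087) = 72.8473 km
7: √((-0.7773·111.32)² + (-0.0183·100.56)²) = √(7487.274071 + 3.386513) = 86.5486 km
8: √((0.2503·111.32)² + (0.3363·100.56)²) = √(776.368837 + 1143.679309) = 43.8184 km
9: √((0.2148·111.32)² + (-0.0156·100.56)²) = √(571.761554 + 2.460933) = 23.9629 km
10: √((0.1613·111.32)² + (-0.5654·100.56)²) = √(322.414919 + 3232.675693) = 59.6246 km
11: √((0.0850·111.32)² + (0.0043·100.56)²) = √(89.533229 + 0.186977) = 9.4721 km
12: √((-0.5513·111.32)² + (0.1712·100.56)²) = √(3766.364782 + 296.386249) = 63.7397 km
13: √((-0.2378·111.32)² + (-0.4296·100.56)²) = √(700.761278 + 1866.289767) = 50.6661 km
14: √((0.5451·111.32)² + (0.4056·100.56)²) = √(3682.126964 + 1663.590463) = 73.1144 km
15: √((0.0545·111.32)² + (0.3471·100.56)²) = √(36.807761 + 1218.315464) = 35.4277 km
Sorted: 11 (9.4721 km) < 9 (23.9629 km) < 15 (35.4277 km) < 8 (43.8184 km) < …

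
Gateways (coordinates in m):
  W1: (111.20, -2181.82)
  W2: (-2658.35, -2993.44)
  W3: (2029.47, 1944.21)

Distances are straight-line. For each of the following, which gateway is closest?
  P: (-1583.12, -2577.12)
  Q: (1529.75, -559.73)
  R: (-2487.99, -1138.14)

P→W2; Q→W1; R→W2

P at (-1583.12, -2577.12):
  W1: 1739.82 m
  W2: 1153.01 m
  W3: 5787.33 m
  → nearest: W2 (1153.01 m)
Q at (1529.75, -559.73):
  W1: 2154.87 m
  W2: 4843.88 m
  W3: 2553.32 m
  → nearest: W1 (2154.87 m)
R at (-2487.99, -1138.14):
  W1: 2800.90 m
  W2: 1863.11 m
  W3: 5468.85 m
  → nearest: W2 (1863.11 m)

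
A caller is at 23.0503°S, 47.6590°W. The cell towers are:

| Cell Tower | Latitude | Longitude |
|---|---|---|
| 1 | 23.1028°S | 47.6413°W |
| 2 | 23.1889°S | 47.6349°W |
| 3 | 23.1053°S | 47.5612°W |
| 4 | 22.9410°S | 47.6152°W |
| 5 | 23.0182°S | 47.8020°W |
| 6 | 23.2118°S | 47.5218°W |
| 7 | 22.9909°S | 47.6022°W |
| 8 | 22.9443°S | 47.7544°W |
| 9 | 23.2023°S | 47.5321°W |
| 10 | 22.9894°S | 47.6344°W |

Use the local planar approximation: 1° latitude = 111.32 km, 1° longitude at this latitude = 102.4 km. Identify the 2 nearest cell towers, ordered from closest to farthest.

1, 10

Distances from 23.0503°S, 47.6590°W:
1: √((-0.0525·111.32)² + (0.0177·102.4)²) = √(34.155842 + 3.285084) = 6.1189 km
2: √((-0.1386·111.32)² + (0.0241·102.4)²) = √(238.052560 + 6.090234) = 15.6251 km
3: √((-0.0550·111.32)² + (0.0978·102.4)²) = √(37.486231 + 100.294617) = 11.7380 km
4: √((0.1093·111.32)² + (0.0438·102.4)²) = √(148.042605 + 20.116301) = 12.9676 km
5: √((0.0321·111.32)² + (-0.1430·102.4)²) = √(12.768987 + 214.423306) = 15.0729 km
6: √((-0.1615·111.32)² + (0.1372·102.4)²) = √(323.214956 + 197.382269) = 22.8166 km
7: √((0.0594·111.32)² + (0.0568·102.4)²) = √(43.723940 + 33.829578) = 8.8064 km
8: √((0.1060·111.32)² + (-0.0954·102.4)²) = √(139.238112 + 95.432579) = 15.3190 km
9: √((-0.1520·111.32)² + (0.1269·102.4)²) = √(286.308058 + 168.858590) = 21.3346 km
10: √((0.0609·111.32)² + (0.0246·102.4)²) = √(45.960102 + 6.345563) = 7.2323 km
Sorted: 1 (6.1189 km) < 10 (7.2323 km) < 7 (8.8064 km) < 3 (11.7380 km) < …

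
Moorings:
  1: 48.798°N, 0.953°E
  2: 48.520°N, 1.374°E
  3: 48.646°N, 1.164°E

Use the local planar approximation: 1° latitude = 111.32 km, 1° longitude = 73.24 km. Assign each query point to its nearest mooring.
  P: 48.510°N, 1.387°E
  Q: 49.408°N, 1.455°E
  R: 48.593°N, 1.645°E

P→2; Q→1; R→2

P at 48.510°N, 1.387°E:
  1: 45.147 km
  2: 1.465 km
  3: 22.270 km
  → nearest: 2 (1.465 km)
Q at 49.408°N, 1.455°E:
  1: 77.220 km
  2: 99.030 km
  3: 87.462 km
  → nearest: 1 (77.220 km)
R at 48.593°N, 1.645°E:
  1: 55.583 km
  2: 21.447 km
  3: 35.719 km
  → nearest: 2 (21.447 km)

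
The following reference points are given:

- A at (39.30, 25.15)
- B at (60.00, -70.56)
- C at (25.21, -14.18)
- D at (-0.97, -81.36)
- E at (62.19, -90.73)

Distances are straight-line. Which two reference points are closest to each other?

B and E

Pairwise distances:
A–B: 97.92
A–C: 41.78
A–D: 113.87
A–E: 118.12
B–C: 66.25
B–D: 61.92
B–E: 20.29
C–D: 72.10
C–E: 85.01
D–E: 63.85
Closest pair: B–E at 20.29.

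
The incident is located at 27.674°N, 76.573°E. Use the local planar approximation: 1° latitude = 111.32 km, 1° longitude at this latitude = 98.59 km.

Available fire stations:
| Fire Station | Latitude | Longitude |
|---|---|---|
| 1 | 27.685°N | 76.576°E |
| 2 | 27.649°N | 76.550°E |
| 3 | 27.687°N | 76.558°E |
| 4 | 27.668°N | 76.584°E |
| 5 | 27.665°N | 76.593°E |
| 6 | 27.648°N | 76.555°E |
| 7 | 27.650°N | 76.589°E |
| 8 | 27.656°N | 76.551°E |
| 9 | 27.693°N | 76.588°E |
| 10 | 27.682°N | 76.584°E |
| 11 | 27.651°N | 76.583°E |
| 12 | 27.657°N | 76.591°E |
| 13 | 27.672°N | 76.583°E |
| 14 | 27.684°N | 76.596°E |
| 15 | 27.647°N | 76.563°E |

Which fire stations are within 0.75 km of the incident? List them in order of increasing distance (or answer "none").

none

Distances from 27.674°N, 76.573°E:
1: 1.260 km
2: 3.590 km
3: 2.069 km
4: 1.274 km
5: 2.212 km
6: 3.395 km
7: 3.103 km
8: 2.953 km
9: 2.581 km
10: 1.403 km
11: 2.744 km
12: 2.594 km
13: 1.011 km
14: 2.526 km
15: 3.163 km
Threshold 0.75 km: none within range.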